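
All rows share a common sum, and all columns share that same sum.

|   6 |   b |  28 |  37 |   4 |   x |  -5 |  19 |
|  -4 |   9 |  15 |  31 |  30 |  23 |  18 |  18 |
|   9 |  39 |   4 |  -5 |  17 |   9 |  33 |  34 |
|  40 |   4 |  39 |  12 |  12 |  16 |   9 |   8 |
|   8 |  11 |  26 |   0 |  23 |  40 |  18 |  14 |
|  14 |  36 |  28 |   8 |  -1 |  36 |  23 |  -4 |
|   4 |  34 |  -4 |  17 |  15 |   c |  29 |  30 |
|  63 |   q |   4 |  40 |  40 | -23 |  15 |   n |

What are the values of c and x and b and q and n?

Rows 2 and 3 both sum to 140, so that's the common total.
The known cells in column 8 total 119, leaving 140 − 119 = 21 for the blank.
The known cells in row 8 total 160, leaving 140 − 160 = -20 for the blank.
The known cells in column 2 total 113, leaving 140 − 113 = 27 for the blank.
The known cells in row 7 total 125, leaving 140 − 125 = 15 for the blank.
The known cells in row 1 total 116, leaving 140 − 116 = 24 for the blank.

c = 15, x = 24, b = 27, q = -20, n = 21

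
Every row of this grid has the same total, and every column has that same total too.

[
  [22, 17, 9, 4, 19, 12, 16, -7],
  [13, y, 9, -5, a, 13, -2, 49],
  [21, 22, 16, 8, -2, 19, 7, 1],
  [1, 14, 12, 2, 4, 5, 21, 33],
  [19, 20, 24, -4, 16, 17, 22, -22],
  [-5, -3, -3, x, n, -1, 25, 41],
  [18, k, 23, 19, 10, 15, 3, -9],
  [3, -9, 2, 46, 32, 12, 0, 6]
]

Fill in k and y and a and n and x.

Rows 1 and 3 both sum to 92, so that's the common total.
Row 7: 18 + 23 + 19 + 10 + 15 + 3 − 9 = 79, so its missing entry is 92 − 79 = 13.
Column 2: 17 + 22 + 14 + 20 − 3 + 13 − 9 = 74, so its missing entry is 92 − 74 = 18.
Row 2: 13 + 18 + 9 − 5 + 13 − 2 + 49 = 95, so its missing entry is 92 − 95 = -3.
Column 5: 19 − 3 − 2 + 4 + 16 + 10 + 32 = 76, so its missing entry is 92 − 76 = 16.
Row 6: -5 − 3 − 3 + 16 − 1 + 25 + 41 = 70, so its missing entry is 92 − 70 = 22.

k = 13, y = 18, a = -3, n = 16, x = 22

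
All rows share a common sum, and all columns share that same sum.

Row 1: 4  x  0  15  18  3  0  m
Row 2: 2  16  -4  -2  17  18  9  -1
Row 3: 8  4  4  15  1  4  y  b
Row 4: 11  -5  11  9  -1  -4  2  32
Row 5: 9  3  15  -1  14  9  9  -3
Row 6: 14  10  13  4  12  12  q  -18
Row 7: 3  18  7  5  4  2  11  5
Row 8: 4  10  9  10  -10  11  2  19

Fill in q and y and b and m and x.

Rows 2 and 4 both sum to 55, so that's the common total.
Column 2 has 16 + 4 − 5 + 3 + 10 + 18 + 10 = 56; the blank must be 55 − 56 = -1.
Row 1 has 4 − 1 + 0 + 15 + 18 + 3 + 0 = 39; the blank must be 55 − 39 = 16.
Column 8 has 16 − 1 + 32 − 3 − 18 + 5 + 19 = 50; the blank must be 55 − 50 = 5.
Row 3 has 8 + 4 + 4 + 15 + 1 + 4 + 5 = 41; the blank must be 55 − 41 = 14.
Row 6 has 14 + 10 + 13 + 4 + 12 + 12 − 18 = 47; the blank must be 55 − 47 = 8.

q = 8, y = 14, b = 5, m = 16, x = -1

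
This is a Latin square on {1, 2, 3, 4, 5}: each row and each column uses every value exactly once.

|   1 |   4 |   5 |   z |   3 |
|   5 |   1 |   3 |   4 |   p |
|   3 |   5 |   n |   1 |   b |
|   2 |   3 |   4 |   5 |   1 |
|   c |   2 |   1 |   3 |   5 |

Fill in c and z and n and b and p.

c = 4, z = 2, n = 2, b = 4, p = 2

At (row 5, col 1): row 5 already has {1, 2, 3, 5}, so the value is 4.
For row 1, column 4: row 1 already has {1, 3, 4, 5}; that leaves 2.
At (row 2, col 5): row 2 already has {1, 3, 4, 5}, so the value is 2.
For row 3, column 5: column 5 already has {1, 2, 3, 5}; that leaves 4.
Cell (3,3): row 3 already has {1, 3, 4, 5} → 2.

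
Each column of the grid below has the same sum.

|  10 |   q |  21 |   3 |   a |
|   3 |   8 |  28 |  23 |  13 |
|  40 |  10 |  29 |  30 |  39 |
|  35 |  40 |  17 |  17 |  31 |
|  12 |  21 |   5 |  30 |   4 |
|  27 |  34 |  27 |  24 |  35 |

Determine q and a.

q = 14, a = 5

Column 1 sums to 127 and so does column 3; that's the common total.
In column 2 the known cells total 113, leaving 127 − 113 = 14.
In column 5 the known cells total 122, leaving 127 − 122 = 5.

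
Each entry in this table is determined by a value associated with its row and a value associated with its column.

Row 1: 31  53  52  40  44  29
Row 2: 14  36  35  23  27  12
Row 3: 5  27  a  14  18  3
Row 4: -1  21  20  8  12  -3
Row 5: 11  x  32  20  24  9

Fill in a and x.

The difference between any two rows is the same in every column — this is an addition table with the headers hidden.
Row 3 minus row 1 is 14 − 40 = -26, so its entry in column 3 is 52 + (-26) = 26.
Row 5 minus row 1 is 20 − 40 = -20, so its entry in column 2 is 53 + (-20) = 33.

a = 26, x = 33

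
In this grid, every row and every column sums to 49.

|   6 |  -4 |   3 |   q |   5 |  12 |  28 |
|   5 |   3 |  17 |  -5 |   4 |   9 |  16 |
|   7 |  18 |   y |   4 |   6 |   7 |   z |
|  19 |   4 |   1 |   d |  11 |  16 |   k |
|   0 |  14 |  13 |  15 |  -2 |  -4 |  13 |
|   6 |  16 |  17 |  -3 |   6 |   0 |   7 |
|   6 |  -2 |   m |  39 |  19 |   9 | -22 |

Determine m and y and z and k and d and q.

Row 7: 6 − 2 + 39 + 19 + 9 − 22 = 49, so its missing entry is 49 − 49 = 0.
Column 3: 3 + 17 + 1 + 13 + 17 + 0 = 51, so its missing entry is 49 − 51 = -2.
Row 1: 6 − 4 + 3 + 5 + 12 + 28 = 50, so its missing entry is 49 − 50 = -1.
Column 4: -1 − 5 + 4 + 15 − 3 + 39 = 49, so its missing entry is 49 − 49 = 0.
Row 3: 7 + 18 − 2 + 4 + 6 + 7 = 40, so its missing entry is 49 − 40 = 9.
Row 4: 19 + 4 + 1 + 0 + 11 + 16 = 51, so its missing entry is 49 − 51 = -2.

m = 0, y = -2, z = 9, k = -2, d = 0, q = -1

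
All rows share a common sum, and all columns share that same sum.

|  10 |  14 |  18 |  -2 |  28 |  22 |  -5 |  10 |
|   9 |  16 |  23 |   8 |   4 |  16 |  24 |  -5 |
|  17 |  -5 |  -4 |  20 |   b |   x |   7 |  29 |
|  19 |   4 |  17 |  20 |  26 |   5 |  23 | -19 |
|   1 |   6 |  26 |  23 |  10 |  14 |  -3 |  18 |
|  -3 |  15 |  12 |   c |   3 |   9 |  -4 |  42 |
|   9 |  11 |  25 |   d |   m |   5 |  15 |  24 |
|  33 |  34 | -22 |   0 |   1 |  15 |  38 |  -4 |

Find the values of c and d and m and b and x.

Rows 1 and 2 both sum to 95, so that's the common total.
Column 6: 22 + 16 + 5 + 14 + 9 + 5 + 15 = 86, so its missing entry is 95 − 86 = 9.
Row 3: 17 − 5 − 4 + 20 + 9 + 7 + 29 = 73, so its missing entry is 95 − 73 = 22.
Column 5: 28 + 4 + 22 + 26 + 10 + 3 + 1 = 94, so its missing entry is 95 − 94 = 1.
Row 6: -3 + 15 + 12 + 3 + 9 − 4 + 42 = 74, so its missing entry is 95 − 74 = 21.
Row 7: 9 + 11 + 25 + 1 + 5 + 15 + 24 = 90, so its missing entry is 95 − 90 = 5.

c = 21, d = 5, m = 1, b = 22, x = 9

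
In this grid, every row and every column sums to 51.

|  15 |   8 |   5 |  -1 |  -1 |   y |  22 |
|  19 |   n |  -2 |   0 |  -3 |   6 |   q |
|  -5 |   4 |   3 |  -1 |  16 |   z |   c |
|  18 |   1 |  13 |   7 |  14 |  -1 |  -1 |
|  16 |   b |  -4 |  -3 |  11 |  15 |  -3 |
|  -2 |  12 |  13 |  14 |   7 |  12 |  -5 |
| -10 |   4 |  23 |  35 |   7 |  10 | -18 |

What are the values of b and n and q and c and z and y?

b = 19, n = 3, q = 28, c = 28, z = 6, y = 3

Row 1: 15 + 8 + 5 − 1 − 1 + 22 = 48, so its missing entry is 51 − 48 = 3.
Column 6: 3 + 6 − 1 + 15 + 12 + 10 = 45, so its missing entry is 51 − 45 = 6.
Row 3: -5 + 4 + 3 − 1 + 16 + 6 = 23, so its missing entry is 51 − 23 = 28.
Column 7: 22 + 28 − 1 − 3 − 5 − 18 = 23, so its missing entry is 51 − 23 = 28.
Row 2: 19 − 2 + 0 − 3 + 6 + 28 = 48, so its missing entry is 51 − 48 = 3.
Row 5: 16 − 4 − 3 + 11 + 15 − 3 = 32, so its missing entry is 51 − 32 = 19.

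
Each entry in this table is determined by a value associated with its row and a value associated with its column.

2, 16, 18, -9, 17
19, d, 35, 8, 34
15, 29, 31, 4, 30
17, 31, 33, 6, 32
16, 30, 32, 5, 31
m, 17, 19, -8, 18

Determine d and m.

d = 33, m = 3

The difference between any two rows is the same in every column — this is an addition table with the headers hidden.
Row 2 minus row 1 is 35 − 18 = 17, so its entry in column 2 is 16 + 17 = 33.
Row 6 minus row 1 is 19 − 18 = 1, so its entry in column 1 is 2 + 1 = 3.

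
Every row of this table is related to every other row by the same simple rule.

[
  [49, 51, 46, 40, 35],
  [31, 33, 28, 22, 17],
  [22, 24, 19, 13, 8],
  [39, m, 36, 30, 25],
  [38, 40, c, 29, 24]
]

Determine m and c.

m = 41, c = 35

The difference between any two rows is the same in every column — this is an addition table with the headers hidden.
Row 4 minus row 1 is 39 − 49 = -10, so its entry in column 2 is 51 + (-10) = 41.
Row 5 minus row 1 is 38 − 49 = -11, so its entry in column 3 is 46 + (-11) = 35.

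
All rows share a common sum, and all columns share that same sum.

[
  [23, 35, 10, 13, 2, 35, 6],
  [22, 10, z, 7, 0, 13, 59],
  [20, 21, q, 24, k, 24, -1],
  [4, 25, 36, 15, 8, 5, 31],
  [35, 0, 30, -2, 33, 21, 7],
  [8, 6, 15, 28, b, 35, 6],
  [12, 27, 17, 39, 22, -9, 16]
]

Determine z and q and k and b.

Rows 1 and 4 both sum to 124, so that's the common total.
Row 2 has 22 + 10 + 7 + 0 + 13 + 59 = 111; the blank must be 124 − 111 = 13.
Row 6 has 8 + 6 + 15 + 28 + 35 + 6 = 98; the blank must be 124 − 98 = 26.
Column 5 has 2 + 0 + 8 + 33 + 26 + 22 = 91; the blank must be 124 − 91 = 33.
Row 3 has 20 + 21 + 24 + 33 + 24 − 1 = 121; the blank must be 124 − 121 = 3.

z = 13, q = 3, k = 33, b = 26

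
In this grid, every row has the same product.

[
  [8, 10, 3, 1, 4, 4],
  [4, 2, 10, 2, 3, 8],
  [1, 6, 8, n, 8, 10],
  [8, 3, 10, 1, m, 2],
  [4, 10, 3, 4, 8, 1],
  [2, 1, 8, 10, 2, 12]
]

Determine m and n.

m = 8, n = 1

Rows 2 and 5 each multiply to 3840, so every row has product 3840.
Row 4: 8×3×10×1×2 = 480, so the missing entry is 3840 ÷ 480 = 8.
Row 3: 1×6×8×8×10 = 3840, so the missing entry is 3840 ÷ 3840 = 1.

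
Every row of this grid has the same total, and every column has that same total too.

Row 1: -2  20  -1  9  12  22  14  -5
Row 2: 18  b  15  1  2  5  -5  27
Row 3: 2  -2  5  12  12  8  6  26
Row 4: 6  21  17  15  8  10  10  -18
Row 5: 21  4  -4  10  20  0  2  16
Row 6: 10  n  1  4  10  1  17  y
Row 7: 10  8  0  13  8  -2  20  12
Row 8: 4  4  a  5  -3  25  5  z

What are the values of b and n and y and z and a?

b = 6, n = 8, y = 18, z = -7, a = 36

Rows 1 and 3 both sum to 69, so that's the common total.
Row 2 has 18 + 15 + 1 + 2 + 5 − 5 + 27 = 63; the blank must be 69 − 63 = 6.
Column 2 has 20 + 6 − 2 + 21 + 4 + 8 + 4 = 61; the blank must be 69 − 61 = 8.
Row 6 has 10 + 8 + 1 + 4 + 10 + 1 + 17 = 51; the blank must be 69 − 51 = 18.
Column 8 has -5 + 27 + 26 − 18 + 16 + 18 + 12 = 76; the blank must be 69 − 76 = -7.
Row 8 has 4 + 4 + 5 − 3 + 25 + 5 − 7 = 33; the blank must be 69 − 33 = 36.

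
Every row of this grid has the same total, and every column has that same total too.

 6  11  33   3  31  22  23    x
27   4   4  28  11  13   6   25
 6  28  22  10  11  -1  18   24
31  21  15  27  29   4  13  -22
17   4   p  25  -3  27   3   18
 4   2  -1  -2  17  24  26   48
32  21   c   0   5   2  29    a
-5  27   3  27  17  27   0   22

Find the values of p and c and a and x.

p = 27, c = 15, a = 14, x = -11

Rows 2 and 3 both sum to 118, so that's the common total.
The known cells in row 1 total 129, leaving 118 − 129 = -11 for the blank.
The known cells in column 8 total 104, leaving 118 − 104 = 14 for the blank.
The known cells in row 7 total 103, leaving 118 − 103 = 15 for the blank.
The known cells in row 5 total 91, leaving 118 − 91 = 27 for the blank.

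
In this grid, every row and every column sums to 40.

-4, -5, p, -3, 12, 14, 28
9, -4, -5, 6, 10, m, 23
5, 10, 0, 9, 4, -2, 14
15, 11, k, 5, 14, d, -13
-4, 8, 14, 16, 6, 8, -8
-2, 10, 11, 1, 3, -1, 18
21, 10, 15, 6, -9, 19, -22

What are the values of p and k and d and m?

p = -2, k = 7, d = 1, m = 1

Row 1 has -4 − 5 − 3 + 12 + 14 + 28 = 42; the blank must be 40 − 42 = -2.
Column 3 has -2 − 5 + 0 + 14 + 11 + 15 = 33; the blank must be 40 − 33 = 7.
Row 4 has 15 + 11 + 7 + 5 + 14 − 13 = 39; the blank must be 40 − 39 = 1.
Row 2 has 9 − 4 − 5 + 6 + 10 + 23 = 39; the blank must be 40 − 39 = 1.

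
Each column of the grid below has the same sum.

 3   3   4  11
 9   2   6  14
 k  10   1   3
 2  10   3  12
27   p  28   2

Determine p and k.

p = 17, k = 1

The complete columns each total 42.
Column 2 is missing 42 − 25 = 17 (since 3 + 2 + 10 + 10 = 25).
Column 1 is missing 42 − 41 = 1 (since 3 + 9 + 2 + 27 = 41).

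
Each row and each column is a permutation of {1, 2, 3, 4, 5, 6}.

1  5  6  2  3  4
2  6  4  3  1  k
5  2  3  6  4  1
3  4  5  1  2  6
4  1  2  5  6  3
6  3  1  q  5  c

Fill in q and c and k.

q = 4, c = 2, k = 5

Cell (6,4): column 4 already has {1, 2, 3, 5, 6} → 4.
For row 6, column 6: row 6 already has {1, 3, 4, 5, 6}; that leaves 2.
Cell (2,6): row 2 already has {1, 2, 3, 4, 6} → 5.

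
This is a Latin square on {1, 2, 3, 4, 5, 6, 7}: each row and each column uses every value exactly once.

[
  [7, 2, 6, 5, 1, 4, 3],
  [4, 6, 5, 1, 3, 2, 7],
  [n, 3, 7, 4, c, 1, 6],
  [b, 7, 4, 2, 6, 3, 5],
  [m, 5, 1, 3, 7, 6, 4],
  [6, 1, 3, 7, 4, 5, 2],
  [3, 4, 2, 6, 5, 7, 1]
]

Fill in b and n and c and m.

b = 1, n = 5, c = 2, m = 2

At (row 3, col 5): column 5 already has {1, 3, 4, 5, 6, 7}, so the value is 2.
Cell (5,1): row 5 already has {1, 3, 4, 5, 6, 7} → 2.
Cell (3,1): row 3 already has {1, 2, 3, 4, 6, 7} → 5.
Cell (4,1): row 4 already has {2, 3, 4, 5, 6, 7} → 1.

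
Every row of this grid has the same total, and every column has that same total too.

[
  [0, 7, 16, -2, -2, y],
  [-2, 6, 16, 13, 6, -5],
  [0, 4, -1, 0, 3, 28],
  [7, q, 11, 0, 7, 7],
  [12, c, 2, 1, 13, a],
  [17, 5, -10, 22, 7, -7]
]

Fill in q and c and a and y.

q = 2, c = 10, a = -4, y = 15

Rows 2 and 3 both sum to 34, so that's the common total.
The known cells in row 4 total 32, leaving 34 − 32 = 2 for the blank.
The known cells in column 2 total 24, leaving 34 − 24 = 10 for the blank.
The known cells in row 5 total 38, leaving 34 − 38 = -4 for the blank.
The known cells in row 1 total 19, leaving 34 − 19 = 15 for the blank.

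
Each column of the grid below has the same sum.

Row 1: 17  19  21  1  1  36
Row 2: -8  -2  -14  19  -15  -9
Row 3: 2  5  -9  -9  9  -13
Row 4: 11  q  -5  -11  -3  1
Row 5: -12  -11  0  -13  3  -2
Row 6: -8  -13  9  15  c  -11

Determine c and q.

c = 7, q = 4

Columns 1 and 6 both add up to 2, so every column sums to 2.
Column 5: 1 − 15 + 9 − 3 + 3 = -5, so the missing entry is 2 − (-5) = 7.
Column 2: 19 − 2 + 5 − 11 − 13 = -2, so the missing entry is 2 − (-2) = 4.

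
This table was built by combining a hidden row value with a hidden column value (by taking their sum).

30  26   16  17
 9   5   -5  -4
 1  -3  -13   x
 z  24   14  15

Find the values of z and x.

The difference between any two rows is the same in every column — this is an addition table with the headers hidden.
Row 4 minus row 1 is 24 − 26 = -2, so its entry in column 1 is 30 + (-2) = 28.
Row 3 minus row 1 is -3 − 26 = -29, so its entry in column 4 is 17 + (-29) = -12.

z = 28, x = -12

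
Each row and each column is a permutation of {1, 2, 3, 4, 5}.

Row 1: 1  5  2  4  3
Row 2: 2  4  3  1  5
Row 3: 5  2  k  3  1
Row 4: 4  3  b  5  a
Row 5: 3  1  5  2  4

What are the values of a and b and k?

For row 4, column 5: column 5 already has {1, 3, 4, 5}; that leaves 2.
For row 4, column 3: row 4 already has {2, 3, 4, 5}; that leaves 1.
At (row 3, col 3): row 3 already has {1, 2, 3, 5}, so the value is 4.

a = 2, b = 1, k = 4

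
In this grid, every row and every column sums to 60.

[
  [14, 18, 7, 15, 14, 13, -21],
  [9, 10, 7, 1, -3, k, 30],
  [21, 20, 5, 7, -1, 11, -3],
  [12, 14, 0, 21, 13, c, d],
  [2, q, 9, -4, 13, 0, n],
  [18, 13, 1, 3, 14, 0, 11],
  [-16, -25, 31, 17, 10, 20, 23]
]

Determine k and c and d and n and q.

The known cells in row 2 total 54, leaving 60 − 54 = 6 for the blank.
The known cells in column 2 total 50, leaving 60 − 50 = 10 for the blank.
The known cells in row 5 total 30, leaving 60 − 30 = 30 for the blank.
The known cells in column 7 total 70, leaving 60 − 70 = -10 for the blank.
The known cells in row 4 total 50, leaving 60 − 50 = 10 for the blank.

k = 6, c = 10, d = -10, n = 30, q = 10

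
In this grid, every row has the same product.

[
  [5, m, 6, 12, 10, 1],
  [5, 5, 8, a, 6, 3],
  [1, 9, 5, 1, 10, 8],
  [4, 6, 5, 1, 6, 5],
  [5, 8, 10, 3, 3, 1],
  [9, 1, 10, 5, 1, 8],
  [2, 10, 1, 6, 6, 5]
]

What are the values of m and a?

m = 1, a = 1

Rows 3 and 6 each multiply to 3600, so every row has product 3600.
Row 1: 5×6×12×10×1 = 3600, so the missing entry is 3600 ÷ 3600 = 1.
Row 2: 5×5×8×6×3 = 3600, so the missing entry is 3600 ÷ 3600 = 1.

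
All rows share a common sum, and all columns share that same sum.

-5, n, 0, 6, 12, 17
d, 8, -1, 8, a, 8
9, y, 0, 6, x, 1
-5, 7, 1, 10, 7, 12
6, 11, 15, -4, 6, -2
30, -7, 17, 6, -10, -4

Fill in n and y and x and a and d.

Rows 4 and 5 both sum to 32, so that's the common total.
The known cells in row 1 total 30, leaving 32 − 30 = 2 for the blank.
The known cells in column 2 total 21, leaving 32 − 21 = 11 for the blank.
The known cells in row 3 total 27, leaving 32 − 27 = 5 for the blank.
The known cells in column 5 total 20, leaving 32 − 20 = 12 for the blank.
The known cells in row 2 total 35, leaving 32 − 35 = -3 for the blank.

n = 2, y = 11, x = 5, a = 12, d = -3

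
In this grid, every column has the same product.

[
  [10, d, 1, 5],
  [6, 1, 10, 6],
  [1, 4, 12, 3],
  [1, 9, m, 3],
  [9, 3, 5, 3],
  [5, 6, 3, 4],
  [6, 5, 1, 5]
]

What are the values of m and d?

Columns 1 and 4 each multiply to 16200, so every column has product 16200.
Column 3: 1×10×12×5×3×1 = 1800, so the missing entry is 16200 ÷ 1800 = 9.
Column 2: 1×4×9×3×6×5 = 3240, so the missing entry is 16200 ÷ 3240 = 5.

m = 9, d = 5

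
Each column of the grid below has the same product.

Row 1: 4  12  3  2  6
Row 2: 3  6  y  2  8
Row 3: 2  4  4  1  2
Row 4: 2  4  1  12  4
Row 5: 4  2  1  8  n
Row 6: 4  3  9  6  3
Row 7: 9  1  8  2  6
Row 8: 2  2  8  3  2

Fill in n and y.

Columns 1 and 4 each multiply to 13824, so every column has product 13824.
Column 5: 6×8×2×4×3×6×2 = 13824, so the missing entry is 13824 ÷ 13824 = 1.
Column 3: 3×4×1×1×9×8×8 = 6912, so the missing entry is 13824 ÷ 6912 = 2.

n = 1, y = 2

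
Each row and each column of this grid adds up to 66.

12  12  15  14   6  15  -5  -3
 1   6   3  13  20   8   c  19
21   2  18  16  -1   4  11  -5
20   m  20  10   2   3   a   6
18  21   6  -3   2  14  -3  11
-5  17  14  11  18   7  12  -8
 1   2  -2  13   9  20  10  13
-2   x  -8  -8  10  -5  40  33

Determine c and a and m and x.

Row 2: 1 + 6 + 3 + 13 + 20 + 8 + 19 = 70, so its missing entry is 66 − 70 = -4.
Row 8: -2 − 8 − 8 + 10 − 5 + 40 + 33 = 60, so its missing entry is 66 − 60 = 6.
Column 2: 12 + 6 + 2 + 21 + 17 + 2 + 6 = 66, so its missing entry is 66 − 66 = 0.
Row 4: 20 + 0 + 20 + 10 + 2 + 3 + 6 = 61, so its missing entry is 66 − 61 = 5.

c = -4, a = 5, m = 0, x = 6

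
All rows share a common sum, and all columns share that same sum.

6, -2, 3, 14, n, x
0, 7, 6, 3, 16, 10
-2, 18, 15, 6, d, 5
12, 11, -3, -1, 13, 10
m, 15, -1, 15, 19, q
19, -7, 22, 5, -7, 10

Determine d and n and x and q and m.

d = 0, n = 1, x = 20, q = -13, m = 7

Rows 2 and 4 both sum to 42, so that's the common total.
Row 3 has -2 + 18 + 15 + 6 + 5 = 42; the blank must be 42 − 42 = 0.
Column 1 has 6 + 0 − 2 + 12 + 19 = 35; the blank must be 42 − 35 = 7.
Column 5 has 16 + 0 + 13 + 19 − 7 = 41; the blank must be 42 − 41 = 1.
Row 5 has 7 + 15 − 1 + 15 + 19 = 55; the blank must be 42 − 55 = -13.
Row 1 has 6 − 2 + 3 + 14 + 1 = 22; the blank must be 42 − 22 = 20.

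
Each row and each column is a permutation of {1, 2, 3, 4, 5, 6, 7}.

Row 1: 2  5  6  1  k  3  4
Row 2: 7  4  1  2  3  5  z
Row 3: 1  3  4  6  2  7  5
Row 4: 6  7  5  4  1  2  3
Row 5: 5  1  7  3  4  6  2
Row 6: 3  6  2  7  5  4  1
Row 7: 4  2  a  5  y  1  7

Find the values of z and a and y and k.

z = 6, a = 3, y = 6, k = 7

Cell (2,7): row 2 already has {1, 2, 3, 4, 5, 7} → 6.
Cell (7,3): column 3 already has {1, 2, 4, 5, 6, 7} → 3.
For row 1, column 5: row 1 already has {1, 2, 3, 4, 5, 6}; that leaves 7.
For row 7, column 5: row 7 already has {1, 2, 3, 4, 5, 7}; that leaves 6.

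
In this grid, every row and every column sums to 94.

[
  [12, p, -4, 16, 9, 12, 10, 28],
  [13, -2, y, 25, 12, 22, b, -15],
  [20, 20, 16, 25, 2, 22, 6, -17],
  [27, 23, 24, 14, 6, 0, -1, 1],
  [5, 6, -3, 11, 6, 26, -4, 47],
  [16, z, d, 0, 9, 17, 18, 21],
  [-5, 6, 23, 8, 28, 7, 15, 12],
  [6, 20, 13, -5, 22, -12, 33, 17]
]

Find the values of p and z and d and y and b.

The known cells in row 1 total 83, leaving 94 − 83 = 11 for the blank.
The known cells in column 2 total 84, leaving 94 − 84 = 10 for the blank.
The known cells in column 7 total 77, leaving 94 − 77 = 17 for the blank.
The known cells in row 2 total 72, leaving 94 − 72 = 22 for the blank.
The known cells in row 6 total 91, leaving 94 − 91 = 3 for the blank.

p = 11, z = 10, d = 3, y = 22, b = 17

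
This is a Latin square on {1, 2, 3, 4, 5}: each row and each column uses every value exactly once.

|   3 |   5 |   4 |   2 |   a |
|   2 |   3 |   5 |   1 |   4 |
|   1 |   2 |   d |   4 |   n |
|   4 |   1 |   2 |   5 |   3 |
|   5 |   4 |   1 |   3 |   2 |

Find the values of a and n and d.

a = 1, n = 5, d = 3

At (row 1, col 5): row 1 already has {2, 3, 4, 5}, so the value is 1.
At (row 3, col 5): column 5 already has {1, 2, 3, 4}, so the value is 5.
Cell (3,3): row 3 already has {1, 2, 4, 5} → 3.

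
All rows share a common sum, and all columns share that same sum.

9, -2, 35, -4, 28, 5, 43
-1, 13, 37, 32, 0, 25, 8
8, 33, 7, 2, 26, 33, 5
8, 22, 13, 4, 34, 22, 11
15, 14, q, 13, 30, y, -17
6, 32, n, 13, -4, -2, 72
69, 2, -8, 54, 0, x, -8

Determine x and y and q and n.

x = 5, y = 26, q = 33, n = -3

Rows 1 and 2 both sum to 114, so that's the common total.
The known cells in row 7 total 109, leaving 114 − 109 = 5 for the blank.
The known cells in column 6 total 88, leaving 114 − 88 = 26 for the blank.
The known cells in row 5 total 81, leaving 114 − 81 = 33 for the blank.
The known cells in row 6 total 117, leaving 114 − 117 = -3 for the blank.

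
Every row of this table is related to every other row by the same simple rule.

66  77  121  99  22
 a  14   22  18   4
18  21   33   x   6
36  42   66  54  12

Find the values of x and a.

x = 27, a = 12

Each row is a constant multiple of every other row — this is a multiplication table with the headers hidden.
Row 3 is 6/22 = 3/11 times row 1, so its entry in column 4 is 99 × 3/11 = 27.
Row 2 is 4/22 = 2/11 times row 1, so its entry in column 1 is 66 × 2/11 = 12.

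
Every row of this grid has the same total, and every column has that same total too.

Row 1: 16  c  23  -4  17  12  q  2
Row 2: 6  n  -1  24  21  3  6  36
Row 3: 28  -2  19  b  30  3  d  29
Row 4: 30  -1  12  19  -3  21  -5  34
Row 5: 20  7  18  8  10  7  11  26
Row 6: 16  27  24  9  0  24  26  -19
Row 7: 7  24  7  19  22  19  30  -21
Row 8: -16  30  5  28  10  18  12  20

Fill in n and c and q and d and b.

Rows 4 and 5 both sum to 107, so that's the common total.
The known cells in row 2 total 95, leaving 107 − 95 = 12 for the blank.
The known cells in column 2 total 97, leaving 107 − 97 = 10 for the blank.
The known cells in row 1 total 76, leaving 107 − 76 = 31 for the blank.
The known cells in column 4 total 103, leaving 107 − 103 = 4 for the blank.
The known cells in row 3 total 111, leaving 107 − 111 = -4 for the blank.

n = 12, c = 10, q = 31, d = -4, b = 4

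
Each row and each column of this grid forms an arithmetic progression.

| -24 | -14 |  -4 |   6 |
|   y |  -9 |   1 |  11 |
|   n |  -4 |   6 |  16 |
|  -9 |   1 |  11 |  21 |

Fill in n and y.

n = -14, y = -19

Along each row the entries change by 10 per step; down each column they change by 5.
Row 3: from -4 at column 2, stepping by 10 to column 1 gives -14.
Row 2: from -9 at column 2, stepping by 10 to column 1 gives -19.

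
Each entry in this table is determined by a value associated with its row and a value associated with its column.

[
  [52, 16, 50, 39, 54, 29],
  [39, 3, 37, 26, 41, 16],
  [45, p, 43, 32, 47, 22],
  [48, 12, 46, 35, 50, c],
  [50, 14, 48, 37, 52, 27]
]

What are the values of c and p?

c = 25, p = 9

The difference between any two rows is the same in every column — this is an addition table with the headers hidden.
Row 4 minus row 1 is 48 − 52 = -4, so its entry in column 6 is 29 + (-4) = 25.
Row 3 minus row 1 is 45 − 52 = -7, so its entry in column 2 is 16 + (-7) = 9.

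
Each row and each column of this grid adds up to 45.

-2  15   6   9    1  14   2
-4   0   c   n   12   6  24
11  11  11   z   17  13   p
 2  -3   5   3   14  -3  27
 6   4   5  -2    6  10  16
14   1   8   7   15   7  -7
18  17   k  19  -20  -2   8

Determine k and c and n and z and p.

k = 5, c = 5, n = 2, z = 7, p = -25

Row 7: 18 + 17 + 19 − 20 − 2 + 8 = 40, so its missing entry is 45 − 40 = 5.
Column 3: 6 + 11 + 5 + 5 + 8 + 5 = 40, so its missing entry is 45 − 40 = 5.
Column 7: 2 + 24 + 27 + 16 − 7 + 8 = 70, so its missing entry is 45 − 70 = -25.
Row 3: 11 + 11 + 11 + 17 + 13 − 25 = 38, so its missing entry is 45 − 38 = 7.
Row 2: -4 + 0 + 5 + 12 + 6 + 24 = 43, so its missing entry is 45 − 43 = 2.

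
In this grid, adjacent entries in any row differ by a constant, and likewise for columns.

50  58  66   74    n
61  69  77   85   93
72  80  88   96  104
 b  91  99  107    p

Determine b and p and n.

b = 83, p = 115, n = 82

Along each row the entries change by 8 per step; down each column they change by 11.
Row 4: from 91 at column 2, stepping by 8 to column 1 gives 83.
Row 4: from 91 at column 2, stepping by 8 to column 5 gives 115.
Row 1: from 50 at column 1, stepping by 8 to column 5 gives 82.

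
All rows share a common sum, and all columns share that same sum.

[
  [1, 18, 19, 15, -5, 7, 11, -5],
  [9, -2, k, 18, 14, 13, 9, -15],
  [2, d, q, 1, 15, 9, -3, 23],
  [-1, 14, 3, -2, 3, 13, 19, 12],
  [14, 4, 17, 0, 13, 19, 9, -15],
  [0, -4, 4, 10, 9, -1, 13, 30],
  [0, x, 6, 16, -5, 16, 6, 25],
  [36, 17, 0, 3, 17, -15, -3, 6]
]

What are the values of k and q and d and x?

Rows 1 and 4 both sum to 61, so that's the common total.
Row 7 has 0 + 6 + 16 − 5 + 16 + 6 + 25 = 64; the blank must be 61 − 64 = -3.
Row 2 has 9 − 2 + 18 + 14 + 13 + 9 − 15 = 46; the blank must be 61 − 46 = 15.
Column 2 has 18 − 2 + 14 + 4 − 4 − 3 + 17 = 44; the blank must be 61 − 44 = 17.
Row 3 has 2 + 17 + 1 + 15 + 9 − 3 + 23 = 64; the blank must be 61 − 64 = -3.

k = 15, q = -3, d = 17, x = -3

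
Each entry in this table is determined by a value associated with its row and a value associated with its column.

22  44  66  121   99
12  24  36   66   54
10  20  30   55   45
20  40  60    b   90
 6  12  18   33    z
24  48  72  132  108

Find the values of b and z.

b = 110, z = 27

Each row is a constant multiple of every other row — this is a multiplication table with the headers hidden.
Row 4 is 20/22 = 10/11 times row 1, so its entry in column 4 is 121 × 10/11 = 110.
Row 5 is 6/22 = 3/11 times row 1, so its entry in column 5 is 99 × 3/11 = 27.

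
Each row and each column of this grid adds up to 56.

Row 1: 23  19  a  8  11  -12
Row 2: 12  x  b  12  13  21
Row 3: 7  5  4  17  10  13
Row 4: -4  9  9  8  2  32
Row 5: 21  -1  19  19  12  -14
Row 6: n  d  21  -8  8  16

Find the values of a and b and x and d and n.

Row 1 has 23 + 19 + 8 + 11 − 12 = 49; the blank must be 56 − 49 = 7.
Column 3 has 7 + 4 + 9 + 19 + 21 = 60; the blank must be 56 − 60 = -4.
Row 2 has 12 − 4 + 12 + 13 + 21 = 54; the blank must be 56 − 54 = 2.
Column 2 has 19 + 2 + 5 + 9 − 1 = 34; the blank must be 56 − 34 = 22.
Row 6 has 22 + 21 − 8 + 8 + 16 = 59; the blank must be 56 − 59 = -3.

a = 7, b = -4, x = 2, d = 22, n = -3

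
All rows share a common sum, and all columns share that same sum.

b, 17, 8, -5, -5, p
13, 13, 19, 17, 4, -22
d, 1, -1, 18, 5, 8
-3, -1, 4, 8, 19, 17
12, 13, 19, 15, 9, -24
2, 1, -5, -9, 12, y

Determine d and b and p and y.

d = 13, b = 7, p = 22, y = 43

Rows 2 and 4 both sum to 44, so that's the common total.
The known cells in row 6 total 1, leaving 44 − 1 = 43 for the blank.
The known cells in row 3 total 31, leaving 44 − 31 = 13 for the blank.
The known cells in column 6 total 22, leaving 44 − 22 = 22 for the blank.
The known cells in row 1 total 37, leaving 44 − 37 = 7 for the blank.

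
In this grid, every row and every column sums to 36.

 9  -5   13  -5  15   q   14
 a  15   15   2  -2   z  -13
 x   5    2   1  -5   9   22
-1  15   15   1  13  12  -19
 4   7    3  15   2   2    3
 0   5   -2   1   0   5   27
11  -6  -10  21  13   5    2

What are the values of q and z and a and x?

The known cells in row 3 total 34, leaving 36 − 34 = 2 for the blank.
The known cells in column 1 total 25, leaving 36 − 25 = 11 for the blank.
The known cells in row 1 total 41, leaving 36 − 41 = -5 for the blank.
The known cells in row 2 total 28, leaving 36 − 28 = 8 for the blank.

q = -5, z = 8, a = 11, x = 2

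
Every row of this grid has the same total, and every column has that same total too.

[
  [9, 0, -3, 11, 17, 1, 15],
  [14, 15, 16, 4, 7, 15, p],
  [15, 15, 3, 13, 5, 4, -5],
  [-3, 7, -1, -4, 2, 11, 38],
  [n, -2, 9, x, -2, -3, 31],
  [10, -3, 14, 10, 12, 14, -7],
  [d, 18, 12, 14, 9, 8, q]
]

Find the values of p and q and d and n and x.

Rows 1 and 3 both sum to 50, so that's the common total.
Column 4 has 11 + 4 + 13 − 4 + 10 + 14 = 48; the blank must be 50 − 48 = 2.
Row 5 has -2 + 9 + 2 − 2 − 3 + 31 = 35; the blank must be 50 − 35 = 15.
Column 1 has 9 + 14 + 15 − 3 + 15 + 10 = 60; the blank must be 50 − 60 = -10.
Row 7 has -10 + 18 + 12 + 14 + 9 + 8 = 51; the blank must be 50 − 51 = -1.
Row 2 has 14 + 15 + 16 + 4 + 7 + 15 = 71; the blank must be 50 − 71 = -21.

p = -21, q = -1, d = -10, n = 15, x = 2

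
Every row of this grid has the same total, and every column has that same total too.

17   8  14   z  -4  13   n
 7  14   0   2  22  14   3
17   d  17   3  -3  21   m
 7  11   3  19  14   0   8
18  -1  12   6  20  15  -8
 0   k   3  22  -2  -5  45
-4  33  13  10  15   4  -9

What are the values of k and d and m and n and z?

k = -1, d = -2, m = 9, n = 14, z = 0

Rows 2 and 4 both sum to 62, so that's the common total.
Column 4: 2 + 3 + 19 + 6 + 22 + 10 = 62, so its missing entry is 62 − 62 = 0.
Row 6: 0 + 3 + 22 − 2 − 5 + 45 = 63, so its missing entry is 62 − 63 = -1.
Column 2: 8 + 14 + 11 − 1 − 1 + 33 = 64, so its missing entry is 62 − 64 = -2.
Row 1: 17 + 8 + 14 + 0 − 4 + 13 = 48, so its missing entry is 62 − 48 = 14.
Row 3: 17 − 2 + 17 + 3 − 3 + 21 = 53, so its missing entry is 62 − 53 = 9.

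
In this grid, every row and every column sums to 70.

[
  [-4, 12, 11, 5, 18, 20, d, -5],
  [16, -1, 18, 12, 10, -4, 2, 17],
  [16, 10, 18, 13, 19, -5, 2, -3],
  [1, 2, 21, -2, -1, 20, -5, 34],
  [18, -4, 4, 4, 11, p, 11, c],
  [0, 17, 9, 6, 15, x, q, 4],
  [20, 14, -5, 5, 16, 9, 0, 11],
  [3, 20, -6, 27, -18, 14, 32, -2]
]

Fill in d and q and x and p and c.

d = 13, q = 15, x = 4, p = 12, c = 14

Row 1 has -4 + 12 + 11 + 5 + 18 + 20 − 5 = 57; the blank must be 70 − 57 = 13.
Column 7 has 13 + 2 + 2 − 5 + 11 + 0 + 32 = 55; the blank must be 70 − 55 = 15.
Row 6 has 0 + 17 + 9 + 6 + 15 + 15 + 4 = 66; the blank must be 70 − 66 = 4.
Column 6 has 20 − 4 − 5 + 20 + 4 + 9 + 14 = 58; the blank must be 70 − 58 = 12.
Row 5 has 18 − 4 + 4 + 4 + 11 + 12 + 11 = 56; the blank must be 70 − 56 = 14.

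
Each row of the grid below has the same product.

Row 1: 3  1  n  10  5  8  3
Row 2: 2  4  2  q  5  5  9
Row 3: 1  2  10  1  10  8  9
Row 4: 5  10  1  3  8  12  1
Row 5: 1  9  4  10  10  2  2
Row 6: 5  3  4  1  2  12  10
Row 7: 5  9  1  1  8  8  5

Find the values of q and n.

Rows 6 and 7 each multiply to 14400, so every row has product 14400.
Row 2: 2×4×2×5×5×9 = 3600, so the missing entry is 14400 ÷ 3600 = 4.
Row 1: 3×1×10×5×8×3 = 3600, so the missing entry is 14400 ÷ 3600 = 4.

q = 4, n = 4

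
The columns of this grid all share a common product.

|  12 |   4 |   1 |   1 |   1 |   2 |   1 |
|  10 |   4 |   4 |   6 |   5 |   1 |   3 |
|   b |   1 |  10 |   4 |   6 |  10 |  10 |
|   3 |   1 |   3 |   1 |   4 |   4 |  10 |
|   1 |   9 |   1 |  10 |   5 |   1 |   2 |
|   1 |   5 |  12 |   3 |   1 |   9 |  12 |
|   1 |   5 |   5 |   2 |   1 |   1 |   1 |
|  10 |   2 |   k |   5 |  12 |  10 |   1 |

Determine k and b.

k = 1, b = 2

Columns 4 and 5 each multiply to 7200, so every column has product 7200.
Column 3: 1×4×10×3×1×12×5 = 7200, so the missing entry is 7200 ÷ 7200 = 1.
Column 1: 12×10×3×1×1×1×10 = 3600, so the missing entry is 7200 ÷ 3600 = 2.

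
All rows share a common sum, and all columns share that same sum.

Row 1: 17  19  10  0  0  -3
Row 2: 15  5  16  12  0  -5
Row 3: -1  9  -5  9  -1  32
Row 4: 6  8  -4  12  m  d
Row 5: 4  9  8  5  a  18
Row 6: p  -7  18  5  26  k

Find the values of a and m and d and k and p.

Rows 1 and 2 both sum to 43, so that's the common total.
Row 5 has 4 + 9 + 8 + 5 + 18 = 44; the blank must be 43 − 44 = -1.
Column 5 has 0 + 0 − 1 − 1 + 26 = 24; the blank must be 43 − 24 = 19.
Column 1 has 17 + 15 − 1 + 6 + 4 = 41; the blank must be 43 − 41 = 2.
Row 6 has 2 − 7 + 18 + 5 + 26 = 44; the blank must be 43 − 44 = -1.
Row 4 has 6 + 8 − 4 + 12 + 19 = 41; the blank must be 43 − 41 = 2.

a = -1, m = 19, d = 2, k = -1, p = 2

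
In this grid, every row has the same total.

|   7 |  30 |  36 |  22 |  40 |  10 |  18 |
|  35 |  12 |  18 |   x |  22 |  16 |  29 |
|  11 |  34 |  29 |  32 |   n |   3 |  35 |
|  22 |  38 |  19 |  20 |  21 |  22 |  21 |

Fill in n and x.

Row 1 sums to 163 and so does row 4; that's the common total.
In row 3 the known cells total 144, leaving 163 − 144 = 19.
In row 2 the known cells total 132, leaving 163 − 132 = 31.

n = 19, x = 31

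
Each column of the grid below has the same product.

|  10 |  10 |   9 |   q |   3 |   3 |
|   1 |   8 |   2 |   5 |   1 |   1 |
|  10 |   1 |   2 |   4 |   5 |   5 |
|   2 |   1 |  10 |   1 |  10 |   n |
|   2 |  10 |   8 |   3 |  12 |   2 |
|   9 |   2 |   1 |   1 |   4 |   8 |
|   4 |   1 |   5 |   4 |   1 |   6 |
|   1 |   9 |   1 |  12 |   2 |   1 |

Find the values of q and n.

q = 5, n = 10

Columns 2 and 5 each multiply to 14400, so every column has product 14400.
Column 4: 5×4×1×3×1×4×12 = 2880, so the missing entry is 14400 ÷ 2880 = 5.
Column 6: 3×1×5×2×8×6×1 = 1440, so the missing entry is 14400 ÷ 1440 = 10.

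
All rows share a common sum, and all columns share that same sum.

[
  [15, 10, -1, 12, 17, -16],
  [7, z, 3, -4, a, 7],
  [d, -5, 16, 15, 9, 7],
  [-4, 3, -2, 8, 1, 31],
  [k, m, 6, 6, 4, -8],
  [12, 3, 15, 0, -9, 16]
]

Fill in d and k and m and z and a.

d = -5, k = 12, m = 17, z = 9, a = 15

Rows 1 and 4 both sum to 37, so that's the common total.
Row 3: -5 + 16 + 15 + 9 + 7 = 42, so its missing entry is 37 − 42 = -5.
Column 1: 15 + 7 − 5 − 4 + 12 = 25, so its missing entry is 37 − 25 = 12.
Column 5: 17 + 9 + 1 + 4 − 9 = 22, so its missing entry is 37 − 22 = 15.
Row 2: 7 + 3 − 4 + 15 + 7 = 28, so its missing entry is 37 − 28 = 9.
Row 5: 12 + 6 + 6 + 4 − 8 = 20, so its missing entry is 37 − 20 = 17.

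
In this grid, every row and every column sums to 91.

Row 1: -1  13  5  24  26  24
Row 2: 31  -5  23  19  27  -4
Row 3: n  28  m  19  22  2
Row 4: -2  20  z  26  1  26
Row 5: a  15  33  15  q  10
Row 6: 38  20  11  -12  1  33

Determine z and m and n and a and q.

z = 20, m = -1, n = 21, a = 4, q = 14

Column 5 has 26 + 27 + 22 + 1 + 1 = 77; the blank must be 91 − 77 = 14.
Row 5 has 15 + 33 + 15 + 14 + 10 = 87; the blank must be 91 − 87 = 4.
Column 1 has -1 + 31 − 2 + 4 + 38 = 70; the blank must be 91 − 70 = 21.
Row 3 has 21 + 28 + 19 + 22 + 2 = 92; the blank must be 91 − 92 = -1.
Row 4 has -2 + 20 + 26 + 1 + 26 = 71; the blank must be 91 − 71 = 20.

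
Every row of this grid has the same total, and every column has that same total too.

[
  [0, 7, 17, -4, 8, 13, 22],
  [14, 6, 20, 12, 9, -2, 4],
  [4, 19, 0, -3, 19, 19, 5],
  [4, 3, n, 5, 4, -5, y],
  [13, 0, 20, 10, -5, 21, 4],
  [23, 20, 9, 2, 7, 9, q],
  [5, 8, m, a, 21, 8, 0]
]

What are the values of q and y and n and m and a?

Rows 1 and 2 both sum to 63, so that's the common total.
The known cells in row 6 total 70, leaving 63 − 70 = -7 for the blank.
The known cells in column 7 total 28, leaving 63 − 28 = 35 for the blank.
The known cells in row 4 total 46, leaving 63 − 46 = 17 for the blank.
The known cells in column 3 total 83, leaving 63 − 83 = -20 for the blank.
The known cells in row 7 total 22, leaving 63 − 22 = 41 for the blank.

q = -7, y = 35, n = 17, m = -20, a = 41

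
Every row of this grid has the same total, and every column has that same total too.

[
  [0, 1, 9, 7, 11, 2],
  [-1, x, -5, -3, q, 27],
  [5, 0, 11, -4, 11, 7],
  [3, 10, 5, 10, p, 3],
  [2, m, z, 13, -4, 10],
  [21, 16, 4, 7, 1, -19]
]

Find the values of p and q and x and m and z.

p = -1, q = 12, x = 0, m = 3, z = 6

Rows 1 and 3 both sum to 30, so that's the common total.
Row 4 has 3 + 10 + 5 + 10 + 3 = 31; the blank must be 30 − 31 = -1.
Column 3 has 9 − 5 + 11 + 5 + 4 = 24; the blank must be 30 − 24 = 6.
Column 5 has 11 + 11 − 1 − 4 + 1 = 18; the blank must be 30 − 18 = 12.
Row 2 has -1 − 5 − 3 + 12 + 27 = 30; the blank must be 30 − 30 = 0.
Row 5 has 2 + 6 + 13 − 4 + 10 = 27; the blank must be 30 − 27 = 3.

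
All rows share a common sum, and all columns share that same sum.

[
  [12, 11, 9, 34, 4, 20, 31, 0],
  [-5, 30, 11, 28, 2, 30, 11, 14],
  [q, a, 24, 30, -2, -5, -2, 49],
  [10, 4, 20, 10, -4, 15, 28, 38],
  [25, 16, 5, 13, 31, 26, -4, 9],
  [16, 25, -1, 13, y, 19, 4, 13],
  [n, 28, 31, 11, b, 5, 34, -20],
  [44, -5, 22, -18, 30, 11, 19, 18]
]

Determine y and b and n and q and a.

Rows 1 and 2 both sum to 121, so that's the common total.
Column 2 has 11 + 30 + 4 + 16 + 25 + 28 − 5 = 109; the blank must be 121 − 109 = 12.
Row 6 has 16 + 25 − 1 + 13 + 19 + 4 + 13 = 89; the blank must be 121 − 89 = 32.
Row 3 has 12 + 24 + 30 − 2 − 5 − 2 + 49 = 106; the blank must be 121 − 106 = 15.
Column 5 has 4 + 2 − 2 − 4 + 31 + 32 + 30 = 93; the blank must be 121 − 93 = 28.
Row 7 has 28 + 31 + 11 + 28 + 5 + 34 − 20 = 117; the blank must be 121 − 117 = 4.

y = 32, b = 28, n = 4, q = 15, a = 12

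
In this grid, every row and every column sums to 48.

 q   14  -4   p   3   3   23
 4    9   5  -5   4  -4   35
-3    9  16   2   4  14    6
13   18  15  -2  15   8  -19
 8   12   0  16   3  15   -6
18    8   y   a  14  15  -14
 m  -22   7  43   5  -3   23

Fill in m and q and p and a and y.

m = -5, q = 13, p = -4, a = -2, y = 9

Row 7: -22 + 7 + 43 + 5 − 3 + 23 = 53, so its missing entry is 48 − 53 = -5.
Column 1: 4 − 3 + 13 + 8 + 18 − 5 = 35, so its missing entry is 48 − 35 = 13.
Row 1: 13 + 14 − 4 + 3 + 3 + 23 = 52, so its missing entry is 48 − 52 = -4.
Column 4: -4 − 5 + 2 − 2 + 16 + 43 = 50, so its missing entry is 48 − 50 = -2.
Row 6: 18 + 8 − 2 + 14 + 15 − 14 = 39, so its missing entry is 48 − 39 = 9.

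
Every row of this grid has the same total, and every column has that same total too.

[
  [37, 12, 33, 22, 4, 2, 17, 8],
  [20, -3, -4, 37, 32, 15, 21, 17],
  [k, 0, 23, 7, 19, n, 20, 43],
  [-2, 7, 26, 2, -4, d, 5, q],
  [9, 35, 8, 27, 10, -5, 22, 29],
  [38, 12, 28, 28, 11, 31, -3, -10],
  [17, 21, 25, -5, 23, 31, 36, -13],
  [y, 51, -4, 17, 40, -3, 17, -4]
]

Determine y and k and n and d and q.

y = 21, k = -5, n = 28, d = 36, q = 65

Rows 1 and 2 both sum to 135, so that's the common total.
Column 8 has 8 + 17 + 43 + 29 − 10 − 13 − 4 = 70; the blank must be 135 − 70 = 65.
Row 8 has 51 − 4 + 17 + 40 − 3 + 17 − 4 = 114; the blank must be 135 − 114 = 21.
Column 1 has 37 + 20 − 2 + 9 + 38 + 17 + 21 = 140; the blank must be 135 − 140 = -5.
Row 3 has -5 + 0 + 23 + 7 + 19 + 20 + 43 = 107; the blank must be 135 − 107 = 28.
Row 4 has -2 + 7 + 26 + 2 − 4 + 5 + 65 = 99; the blank must be 135 − 99 = 36.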